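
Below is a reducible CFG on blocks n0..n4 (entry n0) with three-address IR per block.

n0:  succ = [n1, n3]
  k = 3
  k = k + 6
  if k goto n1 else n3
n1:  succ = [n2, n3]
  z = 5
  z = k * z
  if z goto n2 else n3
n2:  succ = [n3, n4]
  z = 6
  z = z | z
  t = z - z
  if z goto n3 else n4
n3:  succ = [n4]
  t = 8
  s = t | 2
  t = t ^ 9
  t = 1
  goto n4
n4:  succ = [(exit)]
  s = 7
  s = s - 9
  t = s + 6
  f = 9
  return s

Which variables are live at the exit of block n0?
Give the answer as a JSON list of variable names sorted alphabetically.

Per-block:
  n0: {k} / ∅
  n1: {z} / {k}
  n2: {t,z} / ∅
  n3: {s,t} / ∅
  n4: {f,s,t} / ∅

Liveness:
  n0: in=∅ out={k}
  n1: in={k} out=∅
  n2: in=∅ out=∅
  n3: in=∅ out=∅
  n4: in=∅ out=∅

live-out(n0) = ["k"]

Answer: ["k"]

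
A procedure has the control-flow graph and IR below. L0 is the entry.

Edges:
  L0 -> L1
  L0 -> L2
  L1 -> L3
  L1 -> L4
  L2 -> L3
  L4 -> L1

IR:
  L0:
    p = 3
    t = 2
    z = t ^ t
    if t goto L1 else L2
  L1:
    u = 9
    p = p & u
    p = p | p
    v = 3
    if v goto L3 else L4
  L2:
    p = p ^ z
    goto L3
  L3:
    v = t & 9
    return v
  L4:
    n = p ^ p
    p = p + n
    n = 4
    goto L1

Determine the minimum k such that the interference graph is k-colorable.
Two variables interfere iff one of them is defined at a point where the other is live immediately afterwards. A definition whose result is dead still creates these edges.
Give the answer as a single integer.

Answer: 3

Analysis:
Per-block:
  L0: def={p,t,z} ue=∅
  L1: def={p,u,v} ue={p}
  L2: def={p} ue={p,z}
  L3: def={v} ue={t}
  L4: def={n,p} ue={p}

Backward fixpoint:
  L0 li=∅ lo={p,t,z}
  L1 li={p,t} lo={p,t}
  L2 li={p,t,z} lo={t}
  L3 li={t} lo=∅
  L4 li={p,t} lo={p,t}

Conflict graph:
  n — {p,t}
  p — {n,t,u,v,z}
  t — {n,p,u,v,z}
  u — {p,t}
  v — {p,t}
  z — {p,t}

Chromatic number:
  clique {n,p,t} ⇒ need ≥ 3
  3-colouring: c0={p}  c1={t}  c2={n,u,v,z}
  χ = 3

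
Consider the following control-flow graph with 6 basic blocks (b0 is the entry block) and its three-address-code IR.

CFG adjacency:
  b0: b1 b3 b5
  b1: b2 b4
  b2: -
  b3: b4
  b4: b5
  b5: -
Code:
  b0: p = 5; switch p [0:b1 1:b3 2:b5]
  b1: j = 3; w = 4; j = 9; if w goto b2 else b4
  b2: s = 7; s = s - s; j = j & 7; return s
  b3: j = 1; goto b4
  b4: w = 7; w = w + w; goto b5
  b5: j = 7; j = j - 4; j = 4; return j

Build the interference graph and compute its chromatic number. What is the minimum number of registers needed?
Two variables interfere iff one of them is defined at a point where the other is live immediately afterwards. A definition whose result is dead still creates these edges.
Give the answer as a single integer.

def/use:
  b0: def={p} ue=∅
  b1: def={j,w} ue=∅
  b2: def={j,s} ue={j}
  b3: def={j} ue=∅
  b4: def={w} ue=∅
  b5: def={j} ue=∅

Backward fixpoint:
  b0: in=∅ out=∅
  b1: in=∅ out={j}
  b2: in={j} out=∅
  b3: in=∅ out=∅
  b4: in=∅ out=∅
  b5: in=∅ out=∅

Interfere edges:
  j — {s,w}
  p — ∅
  s — {j}
  w — {j}

Registers:
  {j,s} pairwise interfere (2-clique) ⇒ χ ≥ 2
  assign j→r0 p→r0 s→r1 w→r1 — no edge inside a register ⇒ χ ≤ 2
  χ = 2

Answer: 2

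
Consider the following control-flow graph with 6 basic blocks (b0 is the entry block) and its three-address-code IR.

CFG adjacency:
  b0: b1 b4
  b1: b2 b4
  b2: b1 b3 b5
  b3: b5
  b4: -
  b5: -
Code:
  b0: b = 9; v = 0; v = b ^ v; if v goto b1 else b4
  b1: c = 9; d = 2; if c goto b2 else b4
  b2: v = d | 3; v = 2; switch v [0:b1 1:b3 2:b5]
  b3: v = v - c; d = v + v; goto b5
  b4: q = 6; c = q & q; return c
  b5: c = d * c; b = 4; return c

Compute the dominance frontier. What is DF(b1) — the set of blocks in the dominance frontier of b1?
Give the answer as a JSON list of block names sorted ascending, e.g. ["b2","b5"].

Answer: ["b1", "b4"]

Working:
idom tree: b1←b0 b2←b1 b3←b2 b4←b0 b5←b2
Dom at joins:
  b1: preds {b0,b2}: {b0} ∩ {b0,b1,b2} = {b0}; idom=b0
  b4: preds {b0,b1}: {b0} ∩ {b0,b1} = {b0}; idom=b0
  b5: preds {b2,b3}: {b0,b1,b2} ∩ {b0,b1,b2,b3} = {b0,b1,b2}; idom=b2

DF derivation:
  join b1 pred b0: · stop@b0
  join b1 pred b2: b2→b1 stop@b0
  join b4 pred b0: · stop@b0
  join b4 pred b1: b1 stop@b0
  join b5 pred b2: · stop@b2
  join b5 pred b3: b3 stop@b2
  b0: DF=∅
  b1: DF={b1,b4}
  b2: DF={b1}
  b3: DF={b5}
  b4: DF=∅
  b5: DF=∅

DF(b1) = ["b1", "b4"]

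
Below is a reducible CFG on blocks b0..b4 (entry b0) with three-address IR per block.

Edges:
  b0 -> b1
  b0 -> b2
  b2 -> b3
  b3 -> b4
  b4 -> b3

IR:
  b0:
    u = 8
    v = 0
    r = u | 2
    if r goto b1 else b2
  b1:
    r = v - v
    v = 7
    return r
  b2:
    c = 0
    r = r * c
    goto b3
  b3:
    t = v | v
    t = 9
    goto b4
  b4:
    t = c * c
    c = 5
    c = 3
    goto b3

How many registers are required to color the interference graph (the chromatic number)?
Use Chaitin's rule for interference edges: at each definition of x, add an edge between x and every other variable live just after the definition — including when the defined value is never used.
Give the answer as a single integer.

Block summaries:
  b0: def={r,u,v} ue=∅
  b1: def={r,v} ue={v}
  b2: def={c,r} ue={r}
  b3: def={t} ue={v}
  b4: def={c,t} ue={c}

Backward fixpoint:
  b0 li=∅ lo={r,v}
  b1 li={v} lo=∅
  b2 li={r,v} lo={c,v}
  b3 li={c,v} lo={c,v}
  b4 li={c,v} lo={c,v}

Interfere edges:
  c↔{r,t,v}
  r↔{c,v}
  t↔{c,v}
  u↔{v}
  v↔{c,r,t,u}

Chromatic number:
  {c,r,v} pairwise interfere (3-clique) ⇒ χ ≥ 3
  3-colouring: c0={v}  c1={c,u}  c2={r,t}
  χ = 3

Answer: 3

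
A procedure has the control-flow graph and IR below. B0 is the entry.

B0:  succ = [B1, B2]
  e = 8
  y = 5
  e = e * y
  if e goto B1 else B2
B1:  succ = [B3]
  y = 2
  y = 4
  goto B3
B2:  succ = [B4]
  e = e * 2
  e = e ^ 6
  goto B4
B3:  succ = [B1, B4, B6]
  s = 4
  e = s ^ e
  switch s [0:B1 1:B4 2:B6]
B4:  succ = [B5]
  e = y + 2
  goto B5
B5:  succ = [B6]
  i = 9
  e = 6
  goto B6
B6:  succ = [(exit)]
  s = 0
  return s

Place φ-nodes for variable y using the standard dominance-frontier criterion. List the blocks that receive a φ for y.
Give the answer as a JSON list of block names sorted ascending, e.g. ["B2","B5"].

idom tree: B1←B0 B2←B0 B3←B1 B4←B0 B5←B4 B6←B0
Join-block Dom:
  B1: preds {B0,B3}: {B0} ∩ {B0,B1,B3} = {B0}; idom=B0
  B4: preds {B2,B3}: {B0,B2} ∩ {B0,B1,B3} = {B0}; idom=B0
  B6: preds {B3,B5}: {B0,B1,B3} ∩ {B0,B4,B5} = {B0}; idom=B0

Frontier:
  join B1 pred B0: · stop@B0
  join B1 pred B3: B3→B1 stop@B0
  join B4 pred B2: B2 stop@B0
  join B4 pred B3: B3→B1 stop@B0
  join B6 pred B3: B3→B1 stop@B0
  join B6 pred B5: B5→B4 stop@B0
  B0: DF=∅
  B1: DF={B1,B4,B6}
  B2: DF={B4}
  B3: DF={B1,B4,B6}
  B4: DF={B6}
  B5: DF={B6}
  B6: DF=∅

φ for y: defs {B0,B1}
  DF⁺ = {B1,B4,B6}

Answer: ["B1", "B4", "B6"]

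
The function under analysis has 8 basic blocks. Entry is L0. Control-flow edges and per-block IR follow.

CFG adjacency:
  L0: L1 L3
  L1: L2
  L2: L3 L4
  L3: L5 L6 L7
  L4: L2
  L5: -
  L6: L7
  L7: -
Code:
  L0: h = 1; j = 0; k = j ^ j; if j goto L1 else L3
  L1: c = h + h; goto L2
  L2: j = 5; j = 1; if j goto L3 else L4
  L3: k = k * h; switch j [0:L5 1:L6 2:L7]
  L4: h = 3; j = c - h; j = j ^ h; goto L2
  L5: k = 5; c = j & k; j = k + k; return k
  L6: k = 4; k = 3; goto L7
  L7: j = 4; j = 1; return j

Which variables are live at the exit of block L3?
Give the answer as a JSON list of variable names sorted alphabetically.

def/use:
  L0: def={h,j,k} ue=∅
  L1: def={c} ue={h}
  L2: def={j} ue=∅
  L3: def={k} ue={h,j,k}
  L4: def={h,j} ue={c}
  L5: def={c,j,k} ue={j}
  L6: def={k} ue=∅
  L7: def={j} ue=∅

Liveness:
  L0 li=∅ lo={h,j,k}
  L1 li={h,k} lo={c,h,k}
  L2 li={c,h,k} lo={c,h,j,k}
  L3 li={h,j,k} lo={j}
  L4 li={c,k} lo={c,h,k}
  L5 li={j} lo=∅
  L6 li=∅ lo=∅
  L7 li=∅ lo=∅

live-out(L3) = ["j"]

Answer: ["j"]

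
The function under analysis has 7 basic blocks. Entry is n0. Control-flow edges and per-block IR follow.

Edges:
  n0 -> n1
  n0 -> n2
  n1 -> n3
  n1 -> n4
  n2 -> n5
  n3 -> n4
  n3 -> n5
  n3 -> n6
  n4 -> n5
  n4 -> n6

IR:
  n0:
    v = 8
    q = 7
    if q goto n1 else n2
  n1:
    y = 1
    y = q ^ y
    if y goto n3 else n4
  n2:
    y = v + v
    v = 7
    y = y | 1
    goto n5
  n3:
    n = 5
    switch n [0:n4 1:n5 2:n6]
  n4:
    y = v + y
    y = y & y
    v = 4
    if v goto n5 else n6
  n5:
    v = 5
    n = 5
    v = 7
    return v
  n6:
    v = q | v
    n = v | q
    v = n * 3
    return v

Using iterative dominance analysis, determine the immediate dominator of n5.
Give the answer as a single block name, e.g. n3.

idom tree: n1←n0 n2←n0 n3←n1 n4←n1 n5←n0 n6←n1
Dom at joins:
  n4: preds {n1,n3}: {n0,n1} ∩ {n0,n1,n3} = {n0,n1}; idom=n1
  n5: preds {n2,n3,n4}: {n0,n2} ∩ {n0,n1,n3} ∩ {n0,n1,n4} = {n0}; idom=n0
  n6: preds {n3,n4}: {n0,n1,n3} ∩ {n0,n1,n4} = {n0,n1}; idom=n1

idom(n5) = n0

Answer: n0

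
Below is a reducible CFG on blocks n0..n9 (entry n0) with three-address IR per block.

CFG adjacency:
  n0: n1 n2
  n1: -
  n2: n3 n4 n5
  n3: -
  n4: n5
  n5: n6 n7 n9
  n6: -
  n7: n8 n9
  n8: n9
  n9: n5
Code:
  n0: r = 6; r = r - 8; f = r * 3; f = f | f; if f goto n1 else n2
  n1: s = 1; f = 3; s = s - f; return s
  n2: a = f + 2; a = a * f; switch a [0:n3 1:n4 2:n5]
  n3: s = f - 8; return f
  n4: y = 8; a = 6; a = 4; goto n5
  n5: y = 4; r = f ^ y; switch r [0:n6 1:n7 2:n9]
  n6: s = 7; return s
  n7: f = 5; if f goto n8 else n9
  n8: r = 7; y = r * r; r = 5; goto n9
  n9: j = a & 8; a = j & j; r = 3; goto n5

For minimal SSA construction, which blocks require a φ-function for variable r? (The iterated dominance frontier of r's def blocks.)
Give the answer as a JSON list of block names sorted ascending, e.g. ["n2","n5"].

idom tree: n1←n0 n2←n0 n3←n2 n4←n2 n5←n2 n6←n5 n7←n5 n8←n7 n9←n5
Dom at joins:
  n5: preds {n2,n4,n9}: {n0,n2} ∩ {n0,n2,n4} ∩ {n0,n2,n5,n9} = {n0,n2}; idom=n2
  n9: preds {n5,n7,n8}: {n0,n2,n5} ∩ {n0,n2,n5,n7} ∩ {n0,n2,n5,n7,n8} = {n0,n2,n5}; idom=n5

Frontier:
  join n5 pred n2: · stop@n2
  join n5 pred n4: n4 stop@n2
  join n5 pred n9: n9→n5 stop@n2
  join n9 pred n5: · stop@n5
  join n9 pred n7: n7 stop@n5
  join n9 pred n8: n8→n7 stop@n5
  n0 → ∅
  n1 → ∅
  n2 → ∅
  n3 → ∅
  n4 → {n5}
  n5 → {n5}
  n6 → ∅
  n7 → {n9}
  n8 → {n9}
  n9 → {n5}

φ for r: defs {n0,n5,n8,n9}
  DF⁺ = {n5,n9}

Answer: ["n5", "n9"]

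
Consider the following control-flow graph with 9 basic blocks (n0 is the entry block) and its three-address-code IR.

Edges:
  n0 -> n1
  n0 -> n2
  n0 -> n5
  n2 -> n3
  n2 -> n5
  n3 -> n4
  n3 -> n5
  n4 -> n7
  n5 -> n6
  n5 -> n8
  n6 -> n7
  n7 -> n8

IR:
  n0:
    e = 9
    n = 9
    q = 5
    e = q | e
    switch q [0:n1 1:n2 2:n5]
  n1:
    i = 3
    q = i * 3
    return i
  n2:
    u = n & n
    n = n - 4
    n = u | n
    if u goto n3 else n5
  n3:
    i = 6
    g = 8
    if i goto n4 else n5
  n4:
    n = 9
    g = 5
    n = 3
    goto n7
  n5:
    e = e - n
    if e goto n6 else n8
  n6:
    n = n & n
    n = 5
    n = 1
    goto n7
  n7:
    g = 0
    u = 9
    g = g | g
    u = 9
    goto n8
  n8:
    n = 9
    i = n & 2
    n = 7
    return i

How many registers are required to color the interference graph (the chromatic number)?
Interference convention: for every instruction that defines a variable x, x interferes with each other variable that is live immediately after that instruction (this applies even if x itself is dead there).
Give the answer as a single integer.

Answer: 4

Derivation:
Per-block:
  n0 def {e,n,q} use ∅
  n1 def {i,q} use ∅
  n2 def {n,u} use {n}
  n3 def {g,i} use ∅
  n4 def {g,n} use ∅
  n5 def {e} use {e,n}
  n6 def {n} use {n}
  n7 def {g,u} use ∅
  n8 def {i,n} use ∅

Live sets:
  live n0: ∅→{e,n}
  live n1: ∅→∅
  live n2: {e,n}→{e,n}
  live n3: {e,n}→{e,n}
  live n4: ∅→∅
  live n5: {e,n}→{n}
  live n6: {n}→∅
  live n7: ∅→∅
  live n8: ∅→∅

Interference:
  e — {g,i,n,q,u}
  g — {e,i,n,u}
  i — {e,g,n,q}
  n — {e,g,i,q,u}
  q — {e,i,n}
  u — {e,g,n}

Registers:
  {e,g,i,n} pairwise interfere (4-clique) ⇒ χ ≥ 4
  assign e→r0 g→r2 i→r3 n→r1 q→r2 u→r3 — no edge inside a register ⇒ χ ≤ 4
  χ = 4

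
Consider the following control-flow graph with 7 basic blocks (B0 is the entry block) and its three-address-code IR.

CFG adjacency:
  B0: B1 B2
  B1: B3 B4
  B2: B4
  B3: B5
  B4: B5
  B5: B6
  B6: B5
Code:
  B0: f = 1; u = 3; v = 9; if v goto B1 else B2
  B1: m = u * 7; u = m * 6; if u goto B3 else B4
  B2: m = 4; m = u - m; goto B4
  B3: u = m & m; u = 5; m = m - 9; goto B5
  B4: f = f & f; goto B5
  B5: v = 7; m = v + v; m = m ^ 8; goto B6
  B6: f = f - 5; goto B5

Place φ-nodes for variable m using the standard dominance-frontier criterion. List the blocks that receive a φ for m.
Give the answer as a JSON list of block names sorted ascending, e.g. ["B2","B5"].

idom tree: B1←B0 B2←B0 B3←B1 B4←B0 B5←B0 B6←B5
Dom∩ at merges:
  B4: preds {B1,B2}: {B0,B1} ∩ {B0,B2} = {B0}; idom=B0
  B5: preds {B3,B4,B6}: {B0,B1,B3} ∩ {B0,B4} ∩ {B0,B5,B6} = {B0}; idom=B0

Frontier:
  join B4 pred B1: B1 stop@B0
  join B4 pred B2: B2 stop@B0
  join B5 pred B3: B3→B1 stop@B0
  join B5 pred B4: B4 stop@B0
  join B5 pred B6: B6→B5 stop@B0
  B0: DF=∅
  B1: DF={B4,B5}
  B2: DF={B4}
  B3: DF={B5}
  B4: DF={B5}
  B5: DF={B5}
  B6: DF={B5}

φ for m: defs {B1,B2,B3,B5}
  DF⁺ = {B4,B5}

Answer: ["B4", "B5"]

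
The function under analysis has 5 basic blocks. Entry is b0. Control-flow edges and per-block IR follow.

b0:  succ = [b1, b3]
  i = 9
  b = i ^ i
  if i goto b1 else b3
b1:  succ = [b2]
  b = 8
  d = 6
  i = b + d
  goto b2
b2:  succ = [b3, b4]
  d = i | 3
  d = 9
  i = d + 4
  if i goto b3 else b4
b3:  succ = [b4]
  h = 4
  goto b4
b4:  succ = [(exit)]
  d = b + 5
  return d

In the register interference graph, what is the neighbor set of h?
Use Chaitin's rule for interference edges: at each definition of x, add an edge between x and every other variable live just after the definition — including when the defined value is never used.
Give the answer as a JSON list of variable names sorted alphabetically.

Answer: ["b"]

Analysis:
Per-block:
  b0 def {b,i} use ∅
  b1 def {b,d,i} use ∅
  b2 def {d,i} use {i}
  b3 def {h} use ∅
  b4 def {d} use {b}

Liveness:
  b0: in=∅ out={b}
  b1: in=∅ out={b,i}
  b2: in={b,i} out={b}
  b3: in={b} out={b}
  b4: in={b} out=∅

Interference:
  b↔{d,h,i}
  d↔{b}
  h↔{b}
  i↔{b}

N(h) = ["b"]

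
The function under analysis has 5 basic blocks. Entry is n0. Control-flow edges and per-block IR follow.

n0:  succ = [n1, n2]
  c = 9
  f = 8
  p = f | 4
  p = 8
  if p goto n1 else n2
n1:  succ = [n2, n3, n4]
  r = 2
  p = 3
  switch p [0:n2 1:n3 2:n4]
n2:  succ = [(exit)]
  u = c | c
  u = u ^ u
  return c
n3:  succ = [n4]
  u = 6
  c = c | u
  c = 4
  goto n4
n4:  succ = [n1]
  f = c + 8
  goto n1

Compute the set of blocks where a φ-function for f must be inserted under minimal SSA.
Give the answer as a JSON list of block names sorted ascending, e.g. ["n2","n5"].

idom tree: n1←n0 n2←n0 n3←n1 n4←n1
Dom at joins:
  n1: preds {n0,n4}: {n0} ∩ {n0,n1,n4} = {n0}; idom=n0
  n2: preds {n0,n1}: {n0} ∩ {n0,n1} = {n0}; idom=n0
  n4: preds {n1,n3}: {n0,n1} ∩ {n0,n1,n3} = {n0,n1}; idom=n1

DF walk-up:
  join n1 pred n0: · stop@n0
  join n1 pred n4: n4→n1 stop@n0
  join n2 pred n0: · stop@n0
  join n2 pred n1: n1 stop@n0
  join n4 pred n1: · stop@n1
  join n4 pred n3: n3 stop@n1
  DF(n0)=∅
  DF(n1)={n1,n2}
  DF(n2)=∅
  DF(n3)={n4}
  DF(n4)={n1}

φ for f: defs {n0,n4}
  DF⁺ = {n1,n2}

Answer: ["n1", "n2"]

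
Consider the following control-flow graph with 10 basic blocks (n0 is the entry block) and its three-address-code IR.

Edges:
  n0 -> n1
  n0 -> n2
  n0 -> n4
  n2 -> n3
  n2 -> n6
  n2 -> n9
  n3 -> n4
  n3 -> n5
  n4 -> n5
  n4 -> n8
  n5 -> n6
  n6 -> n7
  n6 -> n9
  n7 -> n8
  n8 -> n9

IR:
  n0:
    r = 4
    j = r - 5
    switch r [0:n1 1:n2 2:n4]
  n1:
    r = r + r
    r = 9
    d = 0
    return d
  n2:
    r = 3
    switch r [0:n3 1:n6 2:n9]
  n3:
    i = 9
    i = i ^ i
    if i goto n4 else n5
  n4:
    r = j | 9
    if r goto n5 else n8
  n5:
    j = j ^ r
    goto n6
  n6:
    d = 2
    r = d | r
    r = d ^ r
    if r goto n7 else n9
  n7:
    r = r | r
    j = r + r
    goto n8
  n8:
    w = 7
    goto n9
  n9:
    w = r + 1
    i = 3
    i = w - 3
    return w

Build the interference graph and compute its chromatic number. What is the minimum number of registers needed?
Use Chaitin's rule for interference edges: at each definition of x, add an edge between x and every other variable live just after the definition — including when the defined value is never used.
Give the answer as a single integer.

def/use:
  n0: {j,r} / ∅
  n1: {d,r} / {r}
  n2: {r} / ∅
  n3: {i} / ∅
  n4: {r} / {j}
  n5: {j} / {j,r}
  n6: {d,r} / {r}
  n7: {j,r} / {r}
  n8: {w} / ∅
  n9: {i,w} / {r}

Liveness:
  n0 li=∅ lo={j,r}
  n1 li={r} lo=∅
  n2 li={j} lo={j,r}
  n3 li={j,r} lo={j,r}
  n4 li={j} lo={j,r}
  n5 li={j,r} lo={r}
  n6 li={r} lo={r}
  n7 li={r} lo={r}
  n8 li={r} lo={r}
  n9 li={r} lo=∅

Interfere edges:
  d — {r}
  i — {j,r,w}
  j — {i,r}
  r — {d,i,j,w}
  w — {i,r}

Colouring:
  clique {i,j,r} ⇒ need ≥ 3
  assign d→r1 i→r1 j→r2 r→r0 w→r2 — no edge inside a register ⇒ χ ≤ 3
  χ = 3

Answer: 3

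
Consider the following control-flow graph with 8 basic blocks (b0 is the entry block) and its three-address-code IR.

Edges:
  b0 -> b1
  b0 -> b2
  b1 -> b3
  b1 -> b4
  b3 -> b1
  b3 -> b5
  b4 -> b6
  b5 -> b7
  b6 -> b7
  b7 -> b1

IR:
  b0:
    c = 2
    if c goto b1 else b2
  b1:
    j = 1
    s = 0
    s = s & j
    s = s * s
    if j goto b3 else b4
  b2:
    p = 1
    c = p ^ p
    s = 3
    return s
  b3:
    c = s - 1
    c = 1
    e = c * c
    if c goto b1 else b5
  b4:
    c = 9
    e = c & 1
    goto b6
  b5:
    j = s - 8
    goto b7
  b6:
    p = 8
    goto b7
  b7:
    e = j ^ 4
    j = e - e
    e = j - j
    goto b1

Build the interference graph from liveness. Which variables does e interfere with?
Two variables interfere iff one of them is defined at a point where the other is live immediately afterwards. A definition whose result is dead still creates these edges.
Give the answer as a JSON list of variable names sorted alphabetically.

def/use:
  b0: {c} / ∅
  b1: {j,s} / ∅
  b2: {c,p,s} / ∅
  b3: {c,e} / {s}
  b4: {c,e} / ∅
  b5: {j} / {s}
  b6: {p} / ∅
  b7: {e,j} / {j}

Backward fixpoint:
  live b0: ∅→∅
  live b1: ∅→{j,s}
  live b2: ∅→∅
  live b3: {s}→{s}
  live b4: {j}→{j}
  live b5: {s}→{j}
  live b6: {j}→{j}
  live b7: {j}→∅

Interfere edges:
  c: {e,j,s}
  e: {c,j,s}
  j: {c,e,p,s}
  p: {j}
  s: {c,e,j}

N(e) = ["c", "j", "s"]

Answer: ["c", "j", "s"]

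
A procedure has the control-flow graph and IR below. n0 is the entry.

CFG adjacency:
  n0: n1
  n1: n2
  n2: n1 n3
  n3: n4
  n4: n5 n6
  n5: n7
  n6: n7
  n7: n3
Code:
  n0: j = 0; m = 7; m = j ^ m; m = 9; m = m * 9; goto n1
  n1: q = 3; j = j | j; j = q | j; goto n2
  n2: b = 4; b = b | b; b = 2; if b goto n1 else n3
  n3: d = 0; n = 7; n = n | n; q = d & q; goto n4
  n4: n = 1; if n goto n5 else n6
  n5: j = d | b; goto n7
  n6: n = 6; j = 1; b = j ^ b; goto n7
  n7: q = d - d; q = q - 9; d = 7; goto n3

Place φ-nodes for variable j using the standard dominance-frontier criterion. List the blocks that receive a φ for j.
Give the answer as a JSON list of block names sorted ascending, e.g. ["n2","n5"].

Answer: ["n1", "n3", "n7"]

Derivation:
idom tree: n1←n0 n2←n1 n3←n2 n4←n3 n5←n4 n6←n4 n7←n4
Join-block Dom:
  n1: preds {n0,n2}: {n0} ∩ {n0,n1,n2} = {n0}; idom=n0
  n3: preds {n2,n7}: {n0,n1,n2} ∩ {n0,n1,n2,n3,n4,n7} = {n0,n1,n2}; idom=n2
  n7: preds {n5,n6}: {n0,n1,n2,n3,n4,n5} ∩ {n0,n1,n2,n3,n4,n6} = {n0,n1,n2,n3,n4}; idom=n4

Frontier:
  n1←n0: walk · to n0
  n1←n2: walk n2→n1 to n0
  n3←n2: walk · to n2
  n3←n7: walk n7→n4→n3 to n2
  n7←n5: walk n5 to n4
  n7←n6: walk n6 to n4
  n0: DF=∅
  n1: DF={n1}
  n2: DF={n1}
  n3: DF={n3}
  n4: DF={n3}
  n5: DF={n7}
  n6: DF={n7}
  n7: DF={n3}

φ for j: defs {n0,n1,n5,n6}
  DF⁺ = {n1,n3,n7}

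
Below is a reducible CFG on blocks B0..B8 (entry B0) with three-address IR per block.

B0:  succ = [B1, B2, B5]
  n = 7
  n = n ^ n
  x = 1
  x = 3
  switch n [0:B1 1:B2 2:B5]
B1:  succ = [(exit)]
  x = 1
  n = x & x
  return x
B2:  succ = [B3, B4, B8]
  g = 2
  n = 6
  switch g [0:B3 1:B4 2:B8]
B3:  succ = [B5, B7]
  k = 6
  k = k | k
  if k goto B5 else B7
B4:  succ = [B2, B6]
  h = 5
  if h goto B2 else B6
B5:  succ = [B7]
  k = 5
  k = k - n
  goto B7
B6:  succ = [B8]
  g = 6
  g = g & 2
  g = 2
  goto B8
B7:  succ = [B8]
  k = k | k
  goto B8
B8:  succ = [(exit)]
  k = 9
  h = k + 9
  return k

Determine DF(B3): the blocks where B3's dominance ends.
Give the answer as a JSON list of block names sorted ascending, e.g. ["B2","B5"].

Answer: ["B5", "B7"]

Working:
idom tree: B1←B0 B2←B0 B3←B2 B4←B2 B5←B0 B6←B4 B7←B0 B8←B0
Dom at joins:
  B2: preds {B0,B4}: {B0} ∩ {B0,B2,B4} = {B0}; idom=B0
  B5: preds {B0,B3}: {B0} ∩ {B0,B2,B3} = {B0}; idom=B0
  B7: preds {B3,B5}: {B0,B2,B3} ∩ {B0,B5} = {B0}; idom=B0
  B8: preds {B2,B6,B7}: {B0,B2} ∩ {B0,B2,B4,B6} ∩ {B0,B7} = {B0}; idom=B0

Frontier:
  B2←B0: walk · to B0
  B2←B4: walk B4→B2 to B0
  B5←B0: walk · to B0
  B5←B3: walk B3→B2 to B0
  B7←B3: walk B3→B2 to B0
  B7←B5: walk B5 to B0
  B8←B2: walk B2 to B0
  B8←B6: walk B6→B4→B2 to B0
  B8←B7: walk B7 to B0
  DF(B0)=∅
  DF(B1)=∅
  DF(B2)={B2,B5,B7,B8}
  DF(B3)={B5,B7}
  DF(B4)={B2,B8}
  DF(B5)={B7}
  DF(B6)={B8}
  DF(B7)={B8}
  DF(B8)=∅

DF(B3) = ["B5", "B7"]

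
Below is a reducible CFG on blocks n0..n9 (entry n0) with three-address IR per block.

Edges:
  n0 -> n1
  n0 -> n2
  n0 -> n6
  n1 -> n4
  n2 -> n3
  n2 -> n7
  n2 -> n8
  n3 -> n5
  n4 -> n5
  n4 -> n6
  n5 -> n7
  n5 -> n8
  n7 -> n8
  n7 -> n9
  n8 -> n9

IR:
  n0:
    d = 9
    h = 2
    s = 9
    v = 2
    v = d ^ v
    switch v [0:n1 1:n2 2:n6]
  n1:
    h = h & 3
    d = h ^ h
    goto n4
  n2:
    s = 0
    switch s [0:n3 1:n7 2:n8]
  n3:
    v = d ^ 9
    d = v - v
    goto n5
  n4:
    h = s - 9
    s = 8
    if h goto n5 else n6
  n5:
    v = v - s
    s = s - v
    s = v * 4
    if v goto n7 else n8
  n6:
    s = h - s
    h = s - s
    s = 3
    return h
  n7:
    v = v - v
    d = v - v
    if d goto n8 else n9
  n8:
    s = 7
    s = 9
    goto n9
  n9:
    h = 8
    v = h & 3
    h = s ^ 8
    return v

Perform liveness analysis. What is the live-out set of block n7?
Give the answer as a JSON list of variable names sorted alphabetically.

Answer: ["s"]

Analysis:
def/use:
  n0: def={d,h,s,v} ue=∅
  n1: def={d,h} ue={h}
  n2: def={s} ue=∅
  n3: def={d,v} ue={d}
  n4: def={h,s} ue={s}
  n5: def={s,v} ue={s,v}
  n6: def={h,s} ue={h,s}
  n7: def={d,v} ue={v}
  n8: def={s} ue=∅
  n9: def={h,v} ue={s}

Backward fixpoint:
  n0 li=∅ lo={d,h,s,v}
  n1 li={h,s,v} lo={s,v}
  n2 li={d,v} lo={d,s,v}
  n3 li={d,s} lo={s,v}
  n4 li={s,v} lo={h,s,v}
  n5 li={s,v} lo={s,v}
  n6 li={h,s} lo=∅
  n7 li={s,v} lo={s}
  n8 li=∅ lo={s}
  n9 li={s} lo=∅

live-out(n7) = ["s"]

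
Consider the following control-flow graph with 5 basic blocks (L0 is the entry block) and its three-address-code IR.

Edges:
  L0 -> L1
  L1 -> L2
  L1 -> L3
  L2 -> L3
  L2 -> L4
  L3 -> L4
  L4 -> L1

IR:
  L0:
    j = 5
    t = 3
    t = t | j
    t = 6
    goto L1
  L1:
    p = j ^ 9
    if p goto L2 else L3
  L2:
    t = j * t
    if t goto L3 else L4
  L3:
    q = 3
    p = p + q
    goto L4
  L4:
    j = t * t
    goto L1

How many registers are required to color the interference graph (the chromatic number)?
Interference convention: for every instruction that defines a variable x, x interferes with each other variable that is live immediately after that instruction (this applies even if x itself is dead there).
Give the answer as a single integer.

Per-block:
  L0: def={j,t} ue=∅
  L1: def={p} ue={j}
  L2: def={t} ue={j,t}
  L3: def={p,q} ue={p}
  L4: def={j} ue={t}

Backward fixpoint:
  live L0: ∅→{j,t}
  live L1: {j,t}→{j,p,t}
  live L2: {j,p,t}→{p,t}
  live L3: {p,t}→{t}
  live L4: {t}→{j,t}

Conflict graph:
  j — {p,t}
  p — {j,q,t}
  q — {p,t}
  t — {j,p,q}

Registers:
  lower bound: {j,p,t} mutually conflict ⇒ χ ≥ 3
  3-colouring: R0={p}  R1={t}  R2={j,q}
  χ = 3

Answer: 3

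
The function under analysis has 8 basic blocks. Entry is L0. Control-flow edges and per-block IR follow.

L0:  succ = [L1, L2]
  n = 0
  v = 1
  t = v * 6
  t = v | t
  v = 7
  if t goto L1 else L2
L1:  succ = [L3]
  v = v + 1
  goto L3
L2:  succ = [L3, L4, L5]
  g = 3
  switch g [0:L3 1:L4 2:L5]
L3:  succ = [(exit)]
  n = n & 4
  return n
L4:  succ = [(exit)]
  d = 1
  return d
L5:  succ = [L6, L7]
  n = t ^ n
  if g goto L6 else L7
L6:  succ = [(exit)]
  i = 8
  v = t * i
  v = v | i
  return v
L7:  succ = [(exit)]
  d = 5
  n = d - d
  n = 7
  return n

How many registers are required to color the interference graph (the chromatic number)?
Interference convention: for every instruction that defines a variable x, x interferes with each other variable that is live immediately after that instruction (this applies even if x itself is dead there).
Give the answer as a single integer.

Answer: 3

Derivation:
Per-block:
  L0 def {n,t,v} use ∅
  L1 def {v} use {v}
  L2 def {g} use ∅
  L3 def {n} use {n}
  L4 def {d} use ∅
  L5 def {n} use {g,n,t}
  L6 def {i,v} use {t}
  L7 def {d,n} use ∅

Live sets:
  live L0: ∅→{n,t,v}
  live L1: {n,v}→{n}
  live L2: {n,t}→{g,n,t}
  live L3: {n}→∅
  live L4: ∅→∅
  live L5: {g,n,t}→{t}
  live L6: {t}→∅
  live L7: ∅→∅

Interfere edges:
  d — ∅
  g — {n,t}
  i — {t,v}
  n — {g,t,v}
  t — {g,i,n,v}
  v — {i,n,t}

Registers:
  lower bound: {g,n,t} mutually conflict ⇒ χ ≥ 3
  assign d→r0 g→r2 i→r1 n→r1 t→r0 v→r2 — no edge inside a register ⇒ χ ≤ 3
  χ = 3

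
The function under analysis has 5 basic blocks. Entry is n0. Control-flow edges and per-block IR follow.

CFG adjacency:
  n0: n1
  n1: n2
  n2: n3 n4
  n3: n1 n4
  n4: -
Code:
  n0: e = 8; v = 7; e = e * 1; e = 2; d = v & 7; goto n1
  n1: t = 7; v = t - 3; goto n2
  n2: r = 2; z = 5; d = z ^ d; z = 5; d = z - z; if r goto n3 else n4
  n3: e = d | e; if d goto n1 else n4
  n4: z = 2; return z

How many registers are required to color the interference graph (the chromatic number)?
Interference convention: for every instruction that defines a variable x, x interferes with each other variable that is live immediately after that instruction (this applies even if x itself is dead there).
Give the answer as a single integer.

Answer: 4

Working:
Per-block:
  n0 def {d,e,v} use ∅
  n1 def {t,v} use ∅
  n2 def {d,r,z} use {d}
  n3 def {e} use {d,e}
  n4 def {z} use ∅

Live sets:
  live n0: ∅→{d,e}
  live n1: {d,e}→{d,e}
  live n2: {d,e}→{d,e}
  live n3: {d,e}→{d,e}
  live n4: ∅→∅

Interfere edges:
  d: {e,r,t,v,z}
  e: {d,r,t,v,z}
  r: {d,e,z}
  t: {d,e}
  v: {d,e}
  z: {d,e,r}

Colouring:
  {d,e,r,z} pairwise interfere (4-clique) ⇒ χ ≥ 4
  assign d→c0 e→c1 r→c2 t→c2 v→c2 z→c3 — no edge inside a register ⇒ χ ≤ 4
  χ = 4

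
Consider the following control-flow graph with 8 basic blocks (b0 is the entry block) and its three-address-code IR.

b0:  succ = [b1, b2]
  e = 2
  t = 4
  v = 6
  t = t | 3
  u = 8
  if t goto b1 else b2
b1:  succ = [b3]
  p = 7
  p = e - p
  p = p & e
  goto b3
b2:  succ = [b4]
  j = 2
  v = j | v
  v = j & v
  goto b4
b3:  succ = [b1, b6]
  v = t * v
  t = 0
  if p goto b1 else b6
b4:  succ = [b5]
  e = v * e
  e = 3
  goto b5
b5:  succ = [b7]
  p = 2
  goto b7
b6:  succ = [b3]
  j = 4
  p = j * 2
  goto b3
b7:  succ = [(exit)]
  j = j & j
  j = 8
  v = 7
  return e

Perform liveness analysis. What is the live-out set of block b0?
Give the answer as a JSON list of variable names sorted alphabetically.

Per-block:
  b0: {e,t,u,v} / ∅
  b1: {p} / {e}
  b2: {j,v} / {v}
  b3: {t,v} / {p,t,v}
  b4: {e} / {e,v}
  b5: {p} / ∅
  b6: {j,p} / ∅
  b7: {j,v} / {e,j}

Live sets:
  b0: in=∅ out={e,t,v}
  b1: in={e,t,v} out={e,p,t,v}
  b2: in={e,v} out={e,j,v}
  b3: in={e,p,t,v} out={e,t,v}
  b4: in={e,j,v} out={e,j}
  b5: in={e,j} out={e,j}
  b6: in={e,t,v} out={e,p,t,v}
  b7: in={e,j} out=∅

live-out(b0) = ["e", "t", "v"]

Answer: ["e", "t", "v"]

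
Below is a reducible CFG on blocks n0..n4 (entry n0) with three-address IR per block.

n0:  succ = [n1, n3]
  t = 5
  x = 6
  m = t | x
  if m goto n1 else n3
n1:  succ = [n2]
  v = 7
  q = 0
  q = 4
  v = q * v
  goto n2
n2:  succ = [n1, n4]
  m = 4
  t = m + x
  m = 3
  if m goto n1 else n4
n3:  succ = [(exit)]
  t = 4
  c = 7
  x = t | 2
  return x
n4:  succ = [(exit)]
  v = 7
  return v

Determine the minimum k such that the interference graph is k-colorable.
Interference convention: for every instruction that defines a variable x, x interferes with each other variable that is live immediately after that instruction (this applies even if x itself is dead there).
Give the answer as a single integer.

Per-block:
  n0: def={m,t,x} ue=∅
  n1: def={q,v} ue=∅
  n2: def={m,t} ue={x}
  n3: def={c,t,x} ue=∅
  n4: def={v} ue=∅

Backward fixpoint:
  live n0: ∅→{x}
  live n1: {x}→{x}
  live n2: {x}→{x}
  live n3: ∅→∅
  live n4: ∅→∅

Conflict graph:
  c: {t}
  m: {x}
  q: {v,x}
  t: {c,x}
  v: {q,x}
  x: {m,q,t,v}

Colouring:
  {q,v,x} pairwise interfere (3-clique) ⇒ χ ≥ 3
  assign c→R0 m→R1 q→R1 t→R1 v→R2 x→R0 — no edge inside a register ⇒ χ ≤ 3
  χ = 3

Answer: 3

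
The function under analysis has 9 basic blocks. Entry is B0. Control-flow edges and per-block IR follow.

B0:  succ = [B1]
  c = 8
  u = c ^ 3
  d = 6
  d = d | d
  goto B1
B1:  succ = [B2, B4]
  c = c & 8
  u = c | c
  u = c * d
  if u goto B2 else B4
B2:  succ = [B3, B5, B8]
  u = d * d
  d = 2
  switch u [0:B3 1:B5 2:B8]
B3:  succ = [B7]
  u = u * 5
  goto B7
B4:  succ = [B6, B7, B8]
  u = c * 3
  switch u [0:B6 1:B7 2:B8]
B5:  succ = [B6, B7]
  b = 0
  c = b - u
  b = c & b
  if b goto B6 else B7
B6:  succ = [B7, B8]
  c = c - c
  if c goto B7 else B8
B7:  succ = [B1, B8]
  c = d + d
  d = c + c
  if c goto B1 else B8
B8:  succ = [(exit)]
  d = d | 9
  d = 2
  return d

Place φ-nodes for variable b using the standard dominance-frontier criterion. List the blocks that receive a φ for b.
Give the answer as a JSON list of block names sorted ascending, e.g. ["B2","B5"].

idom tree: B1←B0 B2←B1 B3←B2 B4←B1 B5←B2 B6←B1 B7←B1 B8←B1
Join-block Dom:
  B1: preds {B0,B7}: {B0} ∩ {B0,B1,B7} = {B0}; idom=B0
  B6: preds {B4,B5}: {B0,B1,B4} ∩ {B0,B1,B2,B5} = {B0,B1}; idom=B1
  B7: preds {B3,B4,B5,B6}: {B0,B1,B2,B3} ∩ {B0,B1,B4} ∩ {B0,B1,B2,B5} ∩ {B0,B1,B6} = {B0,B1}; idom=B1
  B8: preds {B2,B4,B6,B7}: {B0,B1,B2} ∩ {B0,B1,B4} ∩ {B0,B1,B6} ∩ {B0,B1,B7} = {B0,B1}; idom=B1

DF walk-up:
  join B1 pred B0: · stop@B0
  join B1 pred B7: B7→B1 stop@B0
  join B6 pred B4: B4 stop@B1
  join B6 pred B5: B5→B2 stop@B1
  join B7 pred B3: B3→B2 stop@B1
  join B7 pred B4: B4 stop@B1
  join B7 pred B5: B5→B2 stop@B1
  join B7 pred B6: B6 stop@B1
  join B8 pred B2: B2 stop@B1
  join B8 pred B4: B4 stop@B1
  join B8 pred B6: B6 stop@B1
  join B8 pred B7: B7 stop@B1
  B0: DF=∅
  B1: DF={B1}
  B2: DF={B6,B7,B8}
  B3: DF={B7}
  B4: DF={B6,B7,B8}
  B5: DF={B6,B7}
  B6: DF={B7,B8}
  B7: DF={B1,B8}
  B8: DF=∅

φ for b: defs {B5}
  DF⁺ = {B1,B6,B7,B8}

Answer: ["B1", "B6", "B7", "B8"]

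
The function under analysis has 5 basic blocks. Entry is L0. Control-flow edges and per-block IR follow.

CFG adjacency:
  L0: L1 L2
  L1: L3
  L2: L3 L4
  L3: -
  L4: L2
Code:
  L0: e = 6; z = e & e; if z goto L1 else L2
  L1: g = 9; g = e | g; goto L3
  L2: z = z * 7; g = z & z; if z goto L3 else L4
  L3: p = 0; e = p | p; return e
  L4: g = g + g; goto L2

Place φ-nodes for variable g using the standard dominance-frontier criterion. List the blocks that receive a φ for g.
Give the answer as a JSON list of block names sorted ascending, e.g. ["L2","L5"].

idom tree: L1←L0 L2←L0 L3←L0 L4←L2
Dom at joins:
  L2: preds {L0,L4}: {L0} ∩ {L0,L2,L4} = {L0}; idom=L0
  L3: preds {L1,L2}: {L0,L1} ∩ {L0,L2} = {L0}; idom=L0

DF derivation:
  L2←L0: walk · to L0
  L2←L4: walk L4→L2 to L0
  L3←L1: walk L1 to L0
  L3←L2: walk L2 to L0
  L0 → ∅
  L1 → {L3}
  L2 → {L2,L3}
  L3 → ∅
  L4 → {L2}

φ for g: defs {L1,L2,L4}
  DF⁺ = {L2,L3}

Answer: ["L2", "L3"]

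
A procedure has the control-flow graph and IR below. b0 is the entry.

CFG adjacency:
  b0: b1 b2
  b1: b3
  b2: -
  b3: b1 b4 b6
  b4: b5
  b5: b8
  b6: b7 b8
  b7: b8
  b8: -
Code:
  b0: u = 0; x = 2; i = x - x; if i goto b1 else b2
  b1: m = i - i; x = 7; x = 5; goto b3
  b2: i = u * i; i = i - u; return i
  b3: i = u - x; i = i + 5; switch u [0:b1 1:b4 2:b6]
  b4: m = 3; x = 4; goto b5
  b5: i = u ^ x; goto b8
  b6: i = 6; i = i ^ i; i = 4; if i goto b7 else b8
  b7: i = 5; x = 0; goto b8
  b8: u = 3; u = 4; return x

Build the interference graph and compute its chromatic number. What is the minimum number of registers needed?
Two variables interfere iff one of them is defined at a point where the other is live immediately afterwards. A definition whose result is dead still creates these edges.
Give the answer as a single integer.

Answer: 3

Analysis:
def/use:
  b0: def={i,u,x} ue=∅
  b1: def={m,x} ue={i}
  b2: def={i} ue={i,u}
  b3: def={i} ue={u,x}
  b4: def={m,x} ue=∅
  b5: def={i} ue={u,x}
  b6: def={i} ue=∅
  b7: def={i,x} ue=∅
  b8: def={u} ue={x}

Backward fixpoint:
  b0: in=∅ out={i,u}
  b1: in={i,u} out={u,x}
  b2: in={i,u} out=∅
  b3: in={u,x} out={i,u,x}
  b4: in={u} out={u,x}
  b5: in={u,x} out={x}
  b6: in={x} out={x}
  b7: in=∅ out={x}
  b8: in={x} out=∅

Interfere edges:
  i: {u,x}
  m: {u}
  u: {i,m,x}
  x: {i,u}

Colouring:
  {i,u,x} pairwise interfere (3-clique) ⇒ χ ≥ 3
  assign i→R1 m→R1 u→R0 x→R2 — no edge inside a register ⇒ χ ≤ 3
  χ = 3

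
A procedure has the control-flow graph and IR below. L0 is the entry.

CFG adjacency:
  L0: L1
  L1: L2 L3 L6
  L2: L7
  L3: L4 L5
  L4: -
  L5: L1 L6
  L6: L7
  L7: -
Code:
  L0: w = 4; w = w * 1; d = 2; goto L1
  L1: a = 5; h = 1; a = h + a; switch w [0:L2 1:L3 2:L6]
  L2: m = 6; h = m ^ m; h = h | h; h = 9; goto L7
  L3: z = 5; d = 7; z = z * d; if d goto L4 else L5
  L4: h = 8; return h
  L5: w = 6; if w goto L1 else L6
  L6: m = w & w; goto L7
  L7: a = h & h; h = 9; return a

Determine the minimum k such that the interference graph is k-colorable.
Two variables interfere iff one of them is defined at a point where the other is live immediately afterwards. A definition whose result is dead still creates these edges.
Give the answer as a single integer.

Answer: 3

Working:
Block summaries:
  L0: {d,w} / ∅
  L1: {a,h} / {w}
  L2: {h,m} / ∅
  L3: {d,z} / ∅
  L4: {h} / ∅
  L5: {w} / ∅
  L6: {m} / {w}
  L7: {a,h} / {h}

Liveness:
  L0: in=∅ out={w}
  L1: in={w} out={h,w}
  L2: in=∅ out={h}
  L3: in={h} out={h}
  L4: in=∅ out=∅
  L5: in={h} out={h,w}
  L6: in={h,w} out={h}
  L7: in={h} out=∅

Conflict graph:
  a — {h,w}
  d — {h,w,z}
  h — {a,d,m,w,z}
  m — {h}
  w — {a,d,h}
  z — {d,h}

Registers:
  clique {a,h,w} ⇒ need ≥ 3
  3-colouring: c0={h}  c1={a,d,m}  c2={w,z}
  χ = 3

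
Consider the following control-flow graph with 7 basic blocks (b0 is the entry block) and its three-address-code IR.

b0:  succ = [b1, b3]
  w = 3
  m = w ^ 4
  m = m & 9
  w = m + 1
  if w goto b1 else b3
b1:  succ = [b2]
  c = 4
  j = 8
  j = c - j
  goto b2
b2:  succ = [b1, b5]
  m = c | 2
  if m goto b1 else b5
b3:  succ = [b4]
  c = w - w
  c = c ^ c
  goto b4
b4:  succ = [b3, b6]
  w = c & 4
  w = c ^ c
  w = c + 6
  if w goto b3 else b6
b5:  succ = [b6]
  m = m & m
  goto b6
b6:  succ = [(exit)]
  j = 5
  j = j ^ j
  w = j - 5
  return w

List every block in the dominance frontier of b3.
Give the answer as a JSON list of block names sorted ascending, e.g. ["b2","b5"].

idom tree: b1←b0 b2←b1 b3←b0 b4←b3 b5←b2 b6←b0
Dom∩ at merges:
  b1: preds {b0,b2}: {b0} ∩ {b0,b1,b2} = {b0}; idom=b0
  b3: preds {b0,b4}: {b0} ∩ {b0,b3,b4} = {b0}; idom=b0
  b6: preds {b4,b5}: {b0,b3,b4} ∩ {b0,b1,b2,b5} = {b0}; idom=b0

DF derivation:
  b1←b0: walk · to b0
  b1←b2: walk b2→b1 to b0
  b3←b0: walk · to b0
  b3←b4: walk b4→b3 to b0
  b6←b4: walk b4→b3 to b0
  b6←b5: walk b5→b2→b1 to b0
  DF(b0)=∅
  DF(b1)={b1,b6}
  DF(b2)={b1,b6}
  DF(b3)={b3,b6}
  DF(b4)={b3,b6}
  DF(b5)={b6}
  DF(b6)=∅

DF(b3) = ["b3", "b6"]

Answer: ["b3", "b6"]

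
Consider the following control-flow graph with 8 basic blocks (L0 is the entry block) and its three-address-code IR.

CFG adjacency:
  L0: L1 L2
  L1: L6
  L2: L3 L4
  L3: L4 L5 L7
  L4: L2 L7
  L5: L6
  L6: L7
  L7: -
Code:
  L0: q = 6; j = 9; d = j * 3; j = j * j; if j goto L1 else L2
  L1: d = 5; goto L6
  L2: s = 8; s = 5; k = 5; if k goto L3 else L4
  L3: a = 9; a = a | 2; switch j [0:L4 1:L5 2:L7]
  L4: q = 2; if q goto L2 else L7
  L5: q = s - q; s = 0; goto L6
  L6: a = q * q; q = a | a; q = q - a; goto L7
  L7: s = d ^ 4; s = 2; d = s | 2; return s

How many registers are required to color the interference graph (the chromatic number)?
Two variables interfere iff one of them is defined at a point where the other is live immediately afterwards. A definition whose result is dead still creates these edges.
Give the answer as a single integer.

Answer: 5

Analysis:
def/use:
  L0 def {d,j,q} use ∅
  L1 def {d} use ∅
  L2 def {k,s} use ∅
  L3 def {a} use {j}
  L4 def {q} use ∅
  L5 def {q,s} use {q,s}
  L6 def {a,q} use {q}
  L7 def {d,s} use {d}

Liveness:
  L0: in=∅ out={d,j,q}
  L1: in={q} out={d,q}
  L2: in={d,j,q} out={d,j,q,s}
  L3: in={d,j,q,s} out={d,j,q,s}
  L4: in={d,j} out={d,j,q}
  L5: in={d,q,s} out={d,q}
  L6: in={d,q} out={d}
  L7: in={d} out=∅

Conflict graph:
  a: {d,j,q,s}
  d: {a,j,k,q,s}
  j: {a,d,k,q,s}
  k: {d,j,q,s}
  q: {a,d,j,k,s}
  s: {a,d,j,k,q}

Colouring:
  {a,d,j,q,s} pairwise interfere (5-clique) ⇒ χ ≥ 5
  assign a→c4 d→c0 j→c1 k→c4 q→c2 s→c3 — no edge inside a register ⇒ χ ≤ 5
  χ = 5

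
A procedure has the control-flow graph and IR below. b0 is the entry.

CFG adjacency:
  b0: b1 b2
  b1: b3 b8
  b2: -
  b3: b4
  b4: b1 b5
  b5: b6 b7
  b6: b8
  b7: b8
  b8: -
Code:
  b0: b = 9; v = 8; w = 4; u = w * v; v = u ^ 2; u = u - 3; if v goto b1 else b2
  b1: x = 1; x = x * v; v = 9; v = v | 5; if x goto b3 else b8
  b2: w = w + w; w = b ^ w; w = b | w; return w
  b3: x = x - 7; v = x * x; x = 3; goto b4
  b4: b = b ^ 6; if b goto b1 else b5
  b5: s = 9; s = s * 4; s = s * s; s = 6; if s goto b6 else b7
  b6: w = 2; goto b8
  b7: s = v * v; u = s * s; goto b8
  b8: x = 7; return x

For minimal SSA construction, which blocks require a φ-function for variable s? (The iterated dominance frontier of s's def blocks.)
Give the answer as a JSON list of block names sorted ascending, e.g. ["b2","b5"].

idom tree: b1←b0 b2←b0 b3←b1 b4←b3 b5←b4 b6←b5 b7←b5 b8←b1
Join-block Dom:
  b1: preds {b0,b4}: {b0} ∩ {b0,b1,b3,b4} = {b0}; idom=b0
  b8: preds {b1,b6,b7}: {b0,b1} ∩ {b0,b1,b3,b4,b5,b6} ∩ {b0,b1,b3,b4,b5,b7} = {b0,b1}; idom=b1

DF derivation:
  join b1 pred b0: · stop@b0
  join b1 pred b4: b4→b3→b1 stop@b0
  join b8 pred b1: · stop@b1
  join b8 pred b6: b6→b5→b4→b3 stop@b1
  join b8 pred b7: b7→b5→b4→b3 stop@b1
  b0 → ∅
  b1 → {b1}
  b2 → ∅
  b3 → {b1,b8}
  b4 → {b1,b8}
  b5 → {b8}
  b6 → {b8}
  b7 → {b8}
  b8 → ∅

φ for s: defs {b5,b7}
  DF⁺ = {b8}

Answer: ["b8"]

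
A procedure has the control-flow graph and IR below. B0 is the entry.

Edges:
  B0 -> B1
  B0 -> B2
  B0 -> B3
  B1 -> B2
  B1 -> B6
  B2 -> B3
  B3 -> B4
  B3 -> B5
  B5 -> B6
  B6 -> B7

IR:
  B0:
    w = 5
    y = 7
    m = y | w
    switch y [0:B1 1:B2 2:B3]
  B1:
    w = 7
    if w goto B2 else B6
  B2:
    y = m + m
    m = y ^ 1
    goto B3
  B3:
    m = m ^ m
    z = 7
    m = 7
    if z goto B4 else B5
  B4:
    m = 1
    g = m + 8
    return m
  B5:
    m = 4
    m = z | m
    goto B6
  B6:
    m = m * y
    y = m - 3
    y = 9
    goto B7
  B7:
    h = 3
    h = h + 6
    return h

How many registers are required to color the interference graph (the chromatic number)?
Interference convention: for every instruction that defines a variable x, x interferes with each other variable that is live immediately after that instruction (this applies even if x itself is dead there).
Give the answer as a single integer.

Answer: 3

Analysis:
Per-block:
  B0: {m,w,y} / ∅
  B1: {w} / ∅
  B2: {m,y} / {m}
  B3: {m,z} / {m}
  B4: {g,m} / ∅
  B5: {m} / {z}
  B6: {m,y} / {m,y}
  B7: {h} / ∅

Live sets:
  B0 li=∅ lo={m,y}
  B1 li={m,y} lo={m,y}
  B2 li={m} lo={m,y}
  B3 li={m,y} lo={y,z}
  B4 li=∅ lo=∅
  B5 li={y,z} lo={m,y}
  B6 li={m,y} lo=∅
  B7 li=∅ lo=∅

Interference:
  g: {m}
  h: ∅
  m: {g,w,y,z}
  w: {m,y}
  y: {m,w,z}
  z: {m,y}

Colouring:
  {m,w,y} pairwise interfere (3-clique) ⇒ χ ≥ 3
  assign g→R1 h→R0 m→R0 w→R2 y→R1 z→R2 — no edge inside a register ⇒ χ ≤ 3
  χ = 3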